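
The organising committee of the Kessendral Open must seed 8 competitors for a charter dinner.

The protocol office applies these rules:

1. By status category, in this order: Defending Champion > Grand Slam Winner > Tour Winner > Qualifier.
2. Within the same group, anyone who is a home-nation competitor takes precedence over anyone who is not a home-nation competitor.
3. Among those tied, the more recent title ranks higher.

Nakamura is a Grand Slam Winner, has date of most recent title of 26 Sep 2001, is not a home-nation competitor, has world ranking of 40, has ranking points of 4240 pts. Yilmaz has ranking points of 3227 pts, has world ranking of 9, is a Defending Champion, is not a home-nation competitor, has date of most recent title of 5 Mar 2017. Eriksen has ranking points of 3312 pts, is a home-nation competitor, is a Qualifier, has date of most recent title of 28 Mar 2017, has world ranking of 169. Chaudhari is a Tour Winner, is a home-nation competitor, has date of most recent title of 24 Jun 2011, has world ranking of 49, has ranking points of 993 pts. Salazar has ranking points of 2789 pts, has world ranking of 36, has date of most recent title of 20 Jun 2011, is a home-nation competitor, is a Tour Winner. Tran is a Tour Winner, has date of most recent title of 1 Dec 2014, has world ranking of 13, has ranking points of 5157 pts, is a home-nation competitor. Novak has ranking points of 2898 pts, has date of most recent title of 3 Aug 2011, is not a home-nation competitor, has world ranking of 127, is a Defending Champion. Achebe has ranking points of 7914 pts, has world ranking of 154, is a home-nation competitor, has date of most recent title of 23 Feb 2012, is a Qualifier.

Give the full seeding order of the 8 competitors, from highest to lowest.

By status category: Yilmaz and Novak (Defending Champion); then Nakamura (Grand Slam Winner); then Tran, Chaudhari and Salazar (Tour Winner); then Eriksen and Achebe (Qualifier).
Yilmaz and Novak are each not a home-nation competitor, so the next rule applies.
Among Yilmaz and Novak, by date of most recent title (later first): Yilmaz (5 Mar 2017) before Novak (3 Aug 2011).
Tran, Chaudhari and Salazar are each a home-nation competitor, so the next rule applies.
Among Tran, Chaudhari and Salazar, by date of most recent title (later first): Tran (1 Dec 2014) before Chaudhari (24 Jun 2011) before Salazar (20 Jun 2011).
Eriksen and Achebe are each a home-nation competitor, so the next rule applies.
Among Eriksen and Achebe, by date of most recent title (later first): Eriksen (28 Mar 2017) before Achebe (23 Feb 2012).
Full order: Yilmaz, Novak, Nakamura, Tran, Chaudhari, Salazar, Eriksen, Achebe.

Yilmaz, Novak, Nakamura, Tran, Chaudhari, Salazar, Eriksen, Achebe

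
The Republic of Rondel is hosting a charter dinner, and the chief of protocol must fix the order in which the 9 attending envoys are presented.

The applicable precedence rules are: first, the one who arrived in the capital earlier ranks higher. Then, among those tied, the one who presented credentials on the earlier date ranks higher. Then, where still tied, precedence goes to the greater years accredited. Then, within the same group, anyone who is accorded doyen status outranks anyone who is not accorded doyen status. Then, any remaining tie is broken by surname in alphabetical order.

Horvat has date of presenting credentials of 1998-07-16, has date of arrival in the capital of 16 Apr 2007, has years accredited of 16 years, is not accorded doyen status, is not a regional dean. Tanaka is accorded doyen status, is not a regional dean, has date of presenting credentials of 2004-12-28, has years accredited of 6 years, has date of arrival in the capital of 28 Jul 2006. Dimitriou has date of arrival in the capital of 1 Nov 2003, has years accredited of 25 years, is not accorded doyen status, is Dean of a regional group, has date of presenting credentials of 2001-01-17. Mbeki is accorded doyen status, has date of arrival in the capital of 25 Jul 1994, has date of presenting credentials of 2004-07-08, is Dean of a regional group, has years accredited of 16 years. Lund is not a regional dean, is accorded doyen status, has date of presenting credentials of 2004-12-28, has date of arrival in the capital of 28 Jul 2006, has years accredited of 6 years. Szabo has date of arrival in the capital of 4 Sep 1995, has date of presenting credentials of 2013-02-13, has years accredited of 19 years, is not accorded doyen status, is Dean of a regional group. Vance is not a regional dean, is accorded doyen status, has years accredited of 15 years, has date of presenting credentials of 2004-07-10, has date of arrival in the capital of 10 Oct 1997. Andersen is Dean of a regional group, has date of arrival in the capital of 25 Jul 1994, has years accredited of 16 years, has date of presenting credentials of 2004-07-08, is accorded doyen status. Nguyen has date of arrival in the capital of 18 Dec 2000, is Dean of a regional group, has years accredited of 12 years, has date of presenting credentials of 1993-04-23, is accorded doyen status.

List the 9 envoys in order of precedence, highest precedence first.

By date of arrival in the capital (earlier first): Andersen and Mbeki (both 25 Jul 1994); then Szabo (4 Sep 1995); then Vance (10 Oct 1997); then Nguyen (18 Dec 2000); then Dimitriou (1 Nov 2003); then Lund and Tanaka (both 28 Jul 2006); then Horvat (16 Apr 2007).
Andersen and Mbeki both have date of presenting credentials 2004-07-08, so the next rule applies.
Andersen and Mbeki both have years accredited 16 years, so the next rule applies.
Andersen and Mbeki are each accorded doyen status, so the next rule applies.
Among Andersen and Mbeki, alphabetically by surname: Andersen before Mbeki.
Lund and Tanaka both have date of presenting credentials 2004-12-28, so the next rule applies.
Lund and Tanaka both have years accredited 6 years, so the next rule applies.
Lund and Tanaka are each accorded doyen status, so the next rule applies.
Among Lund and Tanaka, alphabetically by surname: Lund before Tanaka.
Full order: Andersen, Mbeki, Szabo, Vance, Nguyen, Dimitriou, Lund, Tanaka, Horvat.

Andersen, Mbeki, Szabo, Vance, Nguyen, Dimitriou, Lund, Tanaka, Horvat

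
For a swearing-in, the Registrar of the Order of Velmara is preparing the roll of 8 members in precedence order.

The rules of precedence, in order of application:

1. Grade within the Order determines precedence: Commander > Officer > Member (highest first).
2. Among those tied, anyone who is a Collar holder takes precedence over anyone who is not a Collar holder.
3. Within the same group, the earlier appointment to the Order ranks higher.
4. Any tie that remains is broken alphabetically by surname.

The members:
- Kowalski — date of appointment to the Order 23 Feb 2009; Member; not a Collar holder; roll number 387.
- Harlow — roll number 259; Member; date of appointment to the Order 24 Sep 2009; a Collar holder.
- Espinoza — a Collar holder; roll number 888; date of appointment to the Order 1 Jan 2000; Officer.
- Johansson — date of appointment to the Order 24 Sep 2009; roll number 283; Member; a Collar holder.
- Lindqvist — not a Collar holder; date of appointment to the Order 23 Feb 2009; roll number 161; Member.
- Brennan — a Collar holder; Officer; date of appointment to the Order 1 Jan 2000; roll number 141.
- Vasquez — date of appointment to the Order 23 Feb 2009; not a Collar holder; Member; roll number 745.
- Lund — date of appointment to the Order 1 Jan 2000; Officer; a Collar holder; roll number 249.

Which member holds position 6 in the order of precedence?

By grade within the Order: Brennan, Espinoza and Lund (Officer); then Harlow, Johansson, Kowalski, Lindqvist and Vasquez (Member).
Brennan, Espinoza and Lund are each a Collar holder, so the next rule applies.
Brennan, Espinoza and Lund all have date of appointment to the Order 1 Jan 2000, so the next rule applies.
Among Brennan, Espinoza and Lund, alphabetically by surname: Brennan before Espinoza before Lund.
Among Harlow, Johansson, Kowalski, Lindqvist and Vasquez, a Collar holder before not a Collar holder: Harlow and Johansson (a Collar holder) before Kowalski, Lindqvist and Vasquez (not a Collar holder).
Harlow and Johansson both have date of appointment to the Order 24 Sep 2009, so the next rule applies.
Among Harlow and Johansson, alphabetically by surname: Harlow before Johansson.
Kowalski, Lindqvist and Vasquez all have date of appointment to the Order 23 Feb 2009, so the next rule applies.
Among Kowalski, Lindqvist and Vasquez, alphabetically by surname: Kowalski before Lindqvist before Vasquez.
Order: Brennan, Espinoza, Lund, Harlow, Johansson, Kowalski, Lindqvist, Vasquez.

Kowalski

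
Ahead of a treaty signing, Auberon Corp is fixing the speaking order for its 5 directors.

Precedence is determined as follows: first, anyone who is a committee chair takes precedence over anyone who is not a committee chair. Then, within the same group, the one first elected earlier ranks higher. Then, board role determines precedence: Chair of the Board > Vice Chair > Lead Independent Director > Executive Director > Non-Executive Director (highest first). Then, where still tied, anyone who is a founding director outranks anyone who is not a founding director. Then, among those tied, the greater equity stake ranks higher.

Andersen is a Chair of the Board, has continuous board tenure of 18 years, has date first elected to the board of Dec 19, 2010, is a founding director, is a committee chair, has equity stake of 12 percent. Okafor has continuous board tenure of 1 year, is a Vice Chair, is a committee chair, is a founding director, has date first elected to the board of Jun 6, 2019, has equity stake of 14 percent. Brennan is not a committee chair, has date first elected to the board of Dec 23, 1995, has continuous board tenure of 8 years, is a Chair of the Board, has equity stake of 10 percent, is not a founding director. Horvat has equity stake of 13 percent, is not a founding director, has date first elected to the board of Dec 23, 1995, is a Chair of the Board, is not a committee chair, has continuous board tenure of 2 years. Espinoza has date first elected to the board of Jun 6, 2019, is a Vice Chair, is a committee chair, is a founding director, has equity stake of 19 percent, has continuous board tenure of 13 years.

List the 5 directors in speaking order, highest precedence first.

Andersen, Espinoza, Okafor, Horvat, Brennan

By the first rule: Andersen, Espinoza and Okafor (each a committee chair); then Horvat and Brennan (both not a committee chair).
Among Andersen, Espinoza and Okafor, by date first elected to the board (earlier first): Andersen (Dec 19, 2010) before Espinoza and Okafor (Jun 6, 2019).
Espinoza and Okafor are each Vice Chair, so the next rule applies.
Espinoza and Okafor are each a founding director, so the next rule applies.
Among Espinoza and Okafor, by equity stake (higher first): Espinoza (19 percent) before Okafor (14 percent).
Horvat and Brennan both have date first elected to the board Dec 23, 1995, so the next rule applies.
Horvat and Brennan are each Chair of the Board, so the next rule applies.
Horvat and Brennan are each not a founding director, so the next rule applies.
Among Horvat and Brennan, by equity stake (higher first): Horvat (13 percent) before Brennan (10 percent).
Full order: Andersen, Espinoza, Okafor, Horvat, Brennan.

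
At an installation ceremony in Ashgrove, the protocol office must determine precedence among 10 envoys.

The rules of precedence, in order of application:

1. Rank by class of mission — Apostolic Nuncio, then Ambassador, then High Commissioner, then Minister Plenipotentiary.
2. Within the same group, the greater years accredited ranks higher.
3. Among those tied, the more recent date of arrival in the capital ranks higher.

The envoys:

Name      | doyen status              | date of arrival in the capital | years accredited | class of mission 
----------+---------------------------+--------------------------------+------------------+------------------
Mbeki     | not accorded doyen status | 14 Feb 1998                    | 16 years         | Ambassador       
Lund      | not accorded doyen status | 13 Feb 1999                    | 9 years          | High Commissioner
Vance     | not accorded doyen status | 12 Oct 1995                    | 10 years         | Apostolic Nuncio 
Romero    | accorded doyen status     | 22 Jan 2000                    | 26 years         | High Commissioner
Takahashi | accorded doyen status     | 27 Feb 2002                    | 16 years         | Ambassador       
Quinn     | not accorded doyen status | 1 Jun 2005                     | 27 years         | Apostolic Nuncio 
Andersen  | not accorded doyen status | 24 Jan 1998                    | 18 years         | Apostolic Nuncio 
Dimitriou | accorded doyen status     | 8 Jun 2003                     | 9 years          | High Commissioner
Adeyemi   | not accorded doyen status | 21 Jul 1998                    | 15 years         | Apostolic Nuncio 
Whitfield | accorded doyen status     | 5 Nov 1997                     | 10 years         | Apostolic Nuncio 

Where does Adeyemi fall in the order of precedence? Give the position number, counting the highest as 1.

3

By class of mission: Quinn, Andersen, Adeyemi, Whitfield and Vance (Apostolic Nuncio); then Takahashi and Mbeki (Ambassador); then Romero, Dimitriou and Lund (High Commissioner).
Among Quinn, Andersen, Adeyemi, Whitfield and Vance, by years accredited (higher first): Quinn (27 years) before Andersen (18 years) before Adeyemi (15 years) before Whitfield and Vance (10 years).
Among Whitfield and Vance, by date of arrival in the capital (later first): Whitfield (5 Nov 1997) before Vance (12 Oct 1995).
Takahashi and Mbeki both have years accredited 16 years, so the next rule applies.
Among Takahashi and Mbeki, by date of arrival in the capital (later first): Takahashi (27 Feb 2002) before Mbeki (14 Feb 1998).
Among Romero, Dimitriou and Lund, by years accredited (higher first): Romero (26 years) before Dimitriou and Lund (9 years).
Among Dimitriou and Lund, by date of arrival in the capital (later first): Dimitriou (8 Jun 2003) before Lund (13 Feb 1999).
Order: Quinn, Andersen, Adeyemi, Whitfield, Vance, Takahashi, Mbeki, Romero, Dimitriou, Lund. So position 3.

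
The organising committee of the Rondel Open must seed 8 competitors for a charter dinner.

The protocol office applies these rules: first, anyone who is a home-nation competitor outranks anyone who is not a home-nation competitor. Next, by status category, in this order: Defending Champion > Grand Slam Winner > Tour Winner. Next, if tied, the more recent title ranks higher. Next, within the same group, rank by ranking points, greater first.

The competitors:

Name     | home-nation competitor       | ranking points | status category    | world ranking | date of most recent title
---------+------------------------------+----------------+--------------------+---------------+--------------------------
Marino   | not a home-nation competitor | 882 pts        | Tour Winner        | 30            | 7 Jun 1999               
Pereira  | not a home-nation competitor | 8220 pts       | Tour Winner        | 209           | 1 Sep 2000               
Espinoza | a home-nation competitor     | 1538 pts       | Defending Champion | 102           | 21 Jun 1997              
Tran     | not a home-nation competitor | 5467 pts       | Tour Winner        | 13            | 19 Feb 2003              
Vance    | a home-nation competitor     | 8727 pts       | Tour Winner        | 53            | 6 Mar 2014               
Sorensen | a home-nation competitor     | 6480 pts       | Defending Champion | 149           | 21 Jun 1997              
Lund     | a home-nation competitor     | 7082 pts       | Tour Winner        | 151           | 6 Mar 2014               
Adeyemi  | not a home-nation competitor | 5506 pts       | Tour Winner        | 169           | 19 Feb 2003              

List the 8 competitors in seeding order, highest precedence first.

By the first rule: Sorensen, Espinoza, Vance and Lund (each a home-nation competitor); then Adeyemi, Tran, Pereira and Marino (each not a home-nation competitor).
Among Sorensen, Espinoza, Vance and Lund, by status category: Sorensen and Espinoza (Defending Champion) before Vance and Lund (Tour Winner).
Sorensen and Espinoza both have date of most recent title 21 Jun 1997, so the next rule applies.
Among Sorensen and Espinoza, by ranking points (higher first): Sorensen (6480 pts) before Espinoza (1538 pts).
Vance and Lund both have date of most recent title 6 Mar 2014, so the next rule applies.
Among Vance and Lund, by ranking points (higher first): Vance (8727 pts) before Lund (7082 pts).
Adeyemi, Tran, Pereira and Marino are each Tour Winner, so the next rule applies.
Among Adeyemi, Tran, Pereira and Marino, by date of most recent title (later first): Adeyemi and Tran (19 Feb 2003) before Pereira (1 Sep 2000) before Marino (7 Jun 1999).
Among Adeyemi and Tran, by ranking points (higher first): Adeyemi (5506 pts) before Tran (5467 pts).
Full order: Sorensen, Espinoza, Vance, Lund, Adeyemi, Tran, Pereira, Marino.

Sorensen, Espinoza, Vance, Lund, Adeyemi, Tran, Pereira, Marino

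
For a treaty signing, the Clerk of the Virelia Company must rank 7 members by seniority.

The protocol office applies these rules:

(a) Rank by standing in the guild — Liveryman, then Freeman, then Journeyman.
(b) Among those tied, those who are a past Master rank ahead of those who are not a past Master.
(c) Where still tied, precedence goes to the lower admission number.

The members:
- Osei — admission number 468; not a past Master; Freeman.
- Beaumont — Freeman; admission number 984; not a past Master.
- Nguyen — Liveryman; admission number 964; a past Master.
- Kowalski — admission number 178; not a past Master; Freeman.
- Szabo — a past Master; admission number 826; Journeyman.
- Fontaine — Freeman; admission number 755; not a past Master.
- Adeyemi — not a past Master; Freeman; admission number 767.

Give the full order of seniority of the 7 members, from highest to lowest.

Nguyen, Kowalski, Osei, Fontaine, Adeyemi, Beaumont, Szabo

By standing in the guild: Nguyen (Liveryman); then Kowalski, Osei, Fontaine, Adeyemi and Beaumont (Freeman); then Szabo (Journeyman).
Kowalski, Osei, Fontaine, Adeyemi and Beaumont are each not a past Master, so the next rule applies.
Among Kowalski, Osei, Fontaine, Adeyemi and Beaumont, by admission number (lower first): Kowalski (178) before Osei (468) before Fontaine (755) before Adeyemi (767) before Beaumont (984).
Full order: Nguyen, Kowalski, Osei, Fontaine, Adeyemi, Beaumont, Szabo.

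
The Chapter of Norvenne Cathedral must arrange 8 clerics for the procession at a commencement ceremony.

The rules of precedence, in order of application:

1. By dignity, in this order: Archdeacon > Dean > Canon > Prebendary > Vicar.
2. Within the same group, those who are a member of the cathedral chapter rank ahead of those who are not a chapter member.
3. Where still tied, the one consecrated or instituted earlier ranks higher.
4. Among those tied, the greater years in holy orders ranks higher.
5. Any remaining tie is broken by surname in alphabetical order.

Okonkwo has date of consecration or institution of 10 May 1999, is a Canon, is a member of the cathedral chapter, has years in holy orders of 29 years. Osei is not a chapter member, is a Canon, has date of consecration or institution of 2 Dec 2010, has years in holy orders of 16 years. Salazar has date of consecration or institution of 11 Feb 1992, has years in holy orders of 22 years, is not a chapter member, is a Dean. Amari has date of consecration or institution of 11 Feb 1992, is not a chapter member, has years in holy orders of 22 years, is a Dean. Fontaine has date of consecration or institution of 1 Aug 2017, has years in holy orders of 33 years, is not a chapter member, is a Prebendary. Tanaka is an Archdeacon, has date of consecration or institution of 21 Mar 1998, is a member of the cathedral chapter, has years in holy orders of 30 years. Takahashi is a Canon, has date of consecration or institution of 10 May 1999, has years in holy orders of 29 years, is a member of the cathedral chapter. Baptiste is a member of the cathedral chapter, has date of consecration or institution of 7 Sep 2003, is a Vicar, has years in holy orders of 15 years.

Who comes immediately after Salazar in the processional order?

Okonkwo

By dignity: Tanaka (Archdeacon); then Amari and Salazar (Dean); then Okonkwo, Takahashi and Osei (Canon); then Fontaine (Prebendary); then Baptiste (Vicar).
Amari and Salazar are each not a chapter member, so the next rule applies.
Amari and Salazar both have date of consecration or institution 11 Feb 1992, so the next rule applies.
Amari and Salazar both have years in holy orders 22 years, so the next rule applies.
Among Amari and Salazar, alphabetically by surname: Amari before Salazar.
Among Okonkwo, Takahashi and Osei, a member of the cathedral chapter before not a chapter member: Okonkwo and Takahashi (a member of the cathedral chapter) before Osei (not a chapter member).
Okonkwo and Takahashi both have date of consecration or institution 10 May 1999, so the next rule applies.
Okonkwo and Takahashi both have years in holy orders 29 years, so the next rule applies.
Among Okonkwo and Takahashi, alphabetically by surname: Okonkwo before Takahashi.
Order: Tanaka, Amari, Salazar, Okonkwo, Takahashi, Osei, Fontaine, Baptiste.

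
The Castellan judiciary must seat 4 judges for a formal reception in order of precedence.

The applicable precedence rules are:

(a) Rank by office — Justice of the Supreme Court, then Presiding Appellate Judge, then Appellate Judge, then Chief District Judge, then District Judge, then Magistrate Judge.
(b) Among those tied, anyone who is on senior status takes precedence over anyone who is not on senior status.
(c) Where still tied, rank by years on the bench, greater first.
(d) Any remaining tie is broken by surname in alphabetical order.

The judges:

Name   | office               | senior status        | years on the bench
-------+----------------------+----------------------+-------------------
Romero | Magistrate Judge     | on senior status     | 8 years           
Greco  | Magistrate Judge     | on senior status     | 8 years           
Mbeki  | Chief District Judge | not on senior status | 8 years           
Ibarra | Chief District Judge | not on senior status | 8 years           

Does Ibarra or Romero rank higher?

By office: Ibarra and Mbeki (Chief District Judge); then Greco and Romero (Magistrate Judge).
Ibarra and Mbeki are each not on senior status, so the next rule applies.
Ibarra and Mbeki both have years on the bench 8 years, so the next rule applies.
Among Ibarra and Mbeki, alphabetically by surname: Ibarra before Mbeki.
Greco and Romero are each on senior status, so the next rule applies.
Greco and Romero both have years on the bench 8 years, so the next rule applies.
Among Greco and Romero, alphabetically by surname: Greco before Romero.
So Ibarra takes precedence.

Ibarra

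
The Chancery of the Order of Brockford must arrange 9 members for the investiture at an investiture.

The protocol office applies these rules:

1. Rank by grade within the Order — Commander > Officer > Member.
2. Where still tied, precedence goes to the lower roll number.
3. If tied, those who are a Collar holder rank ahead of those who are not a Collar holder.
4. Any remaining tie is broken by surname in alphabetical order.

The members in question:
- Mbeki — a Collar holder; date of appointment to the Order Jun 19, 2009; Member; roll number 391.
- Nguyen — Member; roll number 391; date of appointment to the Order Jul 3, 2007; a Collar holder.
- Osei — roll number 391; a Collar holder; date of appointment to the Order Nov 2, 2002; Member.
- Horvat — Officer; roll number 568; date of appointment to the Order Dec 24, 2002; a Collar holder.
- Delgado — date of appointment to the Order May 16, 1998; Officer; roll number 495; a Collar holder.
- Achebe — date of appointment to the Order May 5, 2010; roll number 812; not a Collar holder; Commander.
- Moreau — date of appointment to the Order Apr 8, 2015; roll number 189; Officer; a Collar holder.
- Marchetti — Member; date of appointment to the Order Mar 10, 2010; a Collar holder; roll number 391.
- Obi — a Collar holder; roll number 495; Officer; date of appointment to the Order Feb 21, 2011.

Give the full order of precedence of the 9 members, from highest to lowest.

Achebe, Moreau, Delgado, Obi, Horvat, Marchetti, Mbeki, Nguyen, Osei

By grade within the Order: Achebe (Commander); then Moreau, Delgado, Obi and Horvat (Officer); then Marchetti, Mbeki, Nguyen and Osei (Member).
Among Moreau, Delgado, Obi and Horvat, by roll number (lower first): Moreau (189) before Delgado and Obi (495) before Horvat (568).
Delgado and Obi are each a Collar holder, so the next rule applies.
Among Delgado and Obi, alphabetically by surname: Delgado before Obi.
Marchetti, Mbeki, Nguyen and Osei all have roll number 391, so the next rule applies.
Marchetti, Mbeki, Nguyen and Osei are each a Collar holder, so the next rule applies.
Among Marchetti, Mbeki, Nguyen and Osei, alphabetically by surname: Marchetti before Mbeki before Nguyen before Osei.
Full order: Achebe, Moreau, Delgado, Obi, Horvat, Marchetti, Mbeki, Nguyen, Osei.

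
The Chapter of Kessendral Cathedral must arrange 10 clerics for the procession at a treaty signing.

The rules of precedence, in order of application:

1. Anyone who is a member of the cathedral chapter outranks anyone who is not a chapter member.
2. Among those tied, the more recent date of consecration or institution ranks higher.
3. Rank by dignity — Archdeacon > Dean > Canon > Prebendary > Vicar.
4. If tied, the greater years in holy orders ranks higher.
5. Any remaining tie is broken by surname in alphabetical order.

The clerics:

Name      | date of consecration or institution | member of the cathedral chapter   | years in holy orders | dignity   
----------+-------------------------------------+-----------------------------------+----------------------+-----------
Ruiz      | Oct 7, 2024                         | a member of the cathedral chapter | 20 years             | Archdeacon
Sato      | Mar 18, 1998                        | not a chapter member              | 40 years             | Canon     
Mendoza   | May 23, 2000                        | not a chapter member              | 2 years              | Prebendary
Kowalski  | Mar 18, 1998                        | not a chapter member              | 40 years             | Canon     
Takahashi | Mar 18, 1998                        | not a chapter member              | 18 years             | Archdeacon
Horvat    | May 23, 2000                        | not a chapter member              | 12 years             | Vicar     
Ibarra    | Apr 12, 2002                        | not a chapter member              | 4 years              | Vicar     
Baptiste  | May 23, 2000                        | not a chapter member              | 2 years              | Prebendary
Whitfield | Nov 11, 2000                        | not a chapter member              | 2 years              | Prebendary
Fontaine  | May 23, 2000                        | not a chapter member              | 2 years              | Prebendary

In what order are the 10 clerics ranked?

Ruiz, Ibarra, Whitfield, Baptiste, Fontaine, Mendoza, Horvat, Takahashi, Kowalski, Sato

By the first rule: Ruiz (a member of the cathedral chapter); then Ibarra, Whitfield, Baptiste, Fontaine, Mendoza, Horvat, Takahashi, Kowalski and Sato (each not a chapter member).
Among Ibarra, Whitfield, Baptiste, Fontaine, Mendoza, Horvat, Takahashi, Kowalski and Sato, by date of consecration or institution (later first): Ibarra (Apr 12, 2002) before Whitfield (Nov 11, 2000) before Baptiste, Fontaine, Mendoza and Horvat (May 23, 2000) before Takahashi, Kowalski and Sato (Mar 18, 1998).
Among Baptiste, Fontaine, Mendoza and Horvat, by dignity: Baptiste, Fontaine and Mendoza (Prebendary) before Horvat (Vicar).
Baptiste, Fontaine and Mendoza all have years in holy orders 2 years, so the next rule applies.
Among Baptiste, Fontaine and Mendoza, alphabetically by surname: Baptiste before Fontaine before Mendoza.
Among Takahashi, Kowalski and Sato, by dignity: Takahashi (Archdeacon) before Kowalski and Sato (Canon).
Kowalski and Sato both have years in holy orders 40 years, so the next rule applies.
Among Kowalski and Sato, alphabetically by surname: Kowalski before Sato.
Full order: Ruiz, Ibarra, Whitfield, Baptiste, Fontaine, Mendoza, Horvat, Takahashi, Kowalski, Sato.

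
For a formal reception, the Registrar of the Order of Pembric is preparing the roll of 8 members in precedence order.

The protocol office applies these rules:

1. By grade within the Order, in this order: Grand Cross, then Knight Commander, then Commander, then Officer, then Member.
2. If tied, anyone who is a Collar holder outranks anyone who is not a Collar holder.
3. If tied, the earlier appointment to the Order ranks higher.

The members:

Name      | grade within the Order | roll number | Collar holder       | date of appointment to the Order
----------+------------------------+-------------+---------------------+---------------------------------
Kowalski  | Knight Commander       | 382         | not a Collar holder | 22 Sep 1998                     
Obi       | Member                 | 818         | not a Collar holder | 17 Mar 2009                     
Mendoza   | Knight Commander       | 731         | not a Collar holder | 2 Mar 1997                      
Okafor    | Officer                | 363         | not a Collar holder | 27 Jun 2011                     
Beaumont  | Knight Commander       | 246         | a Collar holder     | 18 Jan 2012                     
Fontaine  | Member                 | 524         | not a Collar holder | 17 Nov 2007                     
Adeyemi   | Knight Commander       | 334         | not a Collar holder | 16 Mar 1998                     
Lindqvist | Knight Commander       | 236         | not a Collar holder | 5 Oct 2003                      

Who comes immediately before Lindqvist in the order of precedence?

By grade within the Order: Beaumont, Mendoza, Adeyemi, Kowalski and Lindqvist (Knight Commander); then Okafor (Officer); then Fontaine and Obi (Member).
Among Beaumont, Mendoza, Adeyemi, Kowalski and Lindqvist, a Collar holder before not a Collar holder: Beaumont (a Collar holder) before Mendoza, Adeyemi, Kowalski and Lindqvist (not a Collar holder).
Among Mendoza, Adeyemi, Kowalski and Lindqvist, by date of appointment to the Order (earlier first): Mendoza (2 Mar 1997) before Adeyemi (16 Mar 1998) before Kowalski (22 Sep 1998) before Lindqvist (5 Oct 2003).
Fontaine and Obi are each not a Collar holder, so the next rule applies.
Among Fontaine and Obi, by date of appointment to the Order (earlier first): Fontaine (17 Nov 2007) before Obi (17 Mar 2009).
Order: Beaumont, Mendoza, Adeyemi, Kowalski, Lindqvist, Okafor, Fontaine, Obi.

Kowalski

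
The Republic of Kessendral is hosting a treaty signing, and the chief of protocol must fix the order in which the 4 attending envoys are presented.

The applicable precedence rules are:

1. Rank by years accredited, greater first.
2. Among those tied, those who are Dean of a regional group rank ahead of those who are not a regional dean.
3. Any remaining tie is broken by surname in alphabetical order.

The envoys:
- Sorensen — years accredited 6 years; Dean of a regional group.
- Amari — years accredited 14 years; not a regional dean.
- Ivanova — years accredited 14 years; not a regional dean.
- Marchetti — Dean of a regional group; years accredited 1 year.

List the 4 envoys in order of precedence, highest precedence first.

By years accredited (higher first): Amari and Ivanova (both 14 years); then Sorensen (6 years); then Marchetti (1 year).
Amari and Ivanova are each not a regional dean, so the next rule applies.
Among Amari and Ivanova, alphabetically by surname: Amari before Ivanova.
Full order: Amari, Ivanova, Sorensen, Marchetti.

Amari, Ivanova, Sorensen, Marchetti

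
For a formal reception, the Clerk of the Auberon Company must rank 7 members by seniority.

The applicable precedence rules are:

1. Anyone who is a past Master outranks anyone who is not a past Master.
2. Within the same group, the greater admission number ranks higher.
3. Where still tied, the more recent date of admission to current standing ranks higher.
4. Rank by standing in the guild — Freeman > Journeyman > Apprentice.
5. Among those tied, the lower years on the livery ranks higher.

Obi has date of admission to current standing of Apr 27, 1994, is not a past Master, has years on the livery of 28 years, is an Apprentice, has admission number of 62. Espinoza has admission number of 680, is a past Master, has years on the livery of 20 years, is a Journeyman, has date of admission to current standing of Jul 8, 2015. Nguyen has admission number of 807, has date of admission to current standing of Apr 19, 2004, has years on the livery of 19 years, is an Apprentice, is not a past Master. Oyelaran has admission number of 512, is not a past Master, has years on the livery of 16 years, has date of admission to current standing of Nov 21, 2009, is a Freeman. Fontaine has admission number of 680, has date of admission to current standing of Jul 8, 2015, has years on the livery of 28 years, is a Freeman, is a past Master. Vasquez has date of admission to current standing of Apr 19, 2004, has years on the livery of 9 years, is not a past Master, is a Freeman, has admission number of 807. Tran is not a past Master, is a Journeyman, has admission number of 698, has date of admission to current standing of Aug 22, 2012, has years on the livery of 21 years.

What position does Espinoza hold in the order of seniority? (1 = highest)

2

By the first rule: Fontaine and Espinoza (both a past Master); then Vasquez, Nguyen, Tran, Oyelaran and Obi (each not a past Master).
Fontaine and Espinoza both have admission number 680, so the next rule applies.
Fontaine and Espinoza both have date of admission to current standing Jul 8, 2015, so the next rule applies.
Among Fontaine and Espinoza, by standing in the guild: Fontaine (Freeman) before Espinoza (Journeyman).
Among Vasquez, Nguyen, Tran, Oyelaran and Obi, by admission number (higher first): Vasquez and Nguyen (807) before Tran (698) before Oyelaran (512) before Obi (62).
Vasquez and Nguyen both have date of admission to current standing Apr 19, 2004, so the next rule applies.
Among Vasquez and Nguyen, by standing in the guild: Vasquez (Freeman) before Nguyen (Apprentice).
Order: Fontaine, Espinoza, Vasquez, Nguyen, Tran, Oyelaran, Obi. So position 2.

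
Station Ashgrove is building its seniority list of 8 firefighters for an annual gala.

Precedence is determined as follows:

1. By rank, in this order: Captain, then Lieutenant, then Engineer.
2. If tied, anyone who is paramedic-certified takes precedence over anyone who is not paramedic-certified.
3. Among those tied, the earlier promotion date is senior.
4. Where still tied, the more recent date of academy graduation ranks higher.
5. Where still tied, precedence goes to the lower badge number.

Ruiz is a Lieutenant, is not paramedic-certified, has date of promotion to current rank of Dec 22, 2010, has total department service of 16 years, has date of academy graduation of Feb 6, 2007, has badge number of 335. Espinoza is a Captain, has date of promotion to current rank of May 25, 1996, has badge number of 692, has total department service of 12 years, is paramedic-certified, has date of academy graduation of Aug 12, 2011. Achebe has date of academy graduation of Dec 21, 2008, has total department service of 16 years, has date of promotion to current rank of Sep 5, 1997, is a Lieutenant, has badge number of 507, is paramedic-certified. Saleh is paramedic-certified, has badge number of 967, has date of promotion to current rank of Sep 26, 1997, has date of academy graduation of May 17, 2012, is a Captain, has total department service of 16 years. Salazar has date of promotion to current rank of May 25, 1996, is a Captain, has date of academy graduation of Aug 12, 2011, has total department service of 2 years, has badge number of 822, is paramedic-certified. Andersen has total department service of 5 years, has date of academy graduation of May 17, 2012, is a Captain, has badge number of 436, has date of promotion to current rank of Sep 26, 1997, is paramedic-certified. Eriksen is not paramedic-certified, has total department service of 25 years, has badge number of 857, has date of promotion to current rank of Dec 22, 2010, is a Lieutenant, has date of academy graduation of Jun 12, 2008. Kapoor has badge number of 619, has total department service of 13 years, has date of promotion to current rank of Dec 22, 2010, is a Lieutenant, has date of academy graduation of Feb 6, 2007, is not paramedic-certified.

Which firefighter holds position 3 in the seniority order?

Andersen

By rank: Espinoza, Salazar, Andersen and Saleh (Captain); then Achebe, Eriksen, Ruiz and Kapoor (Lieutenant).
Espinoza, Salazar, Andersen and Saleh are each paramedic-certified, so the next rule applies.
Among Espinoza, Salazar, Andersen and Saleh, by date of promotion to current rank (earlier first): Espinoza and Salazar (May 25, 1996) before Andersen and Saleh (Sep 26, 1997).
Espinoza and Salazar both have date of academy graduation Aug 12, 2011, so the next rule applies.
Among Espinoza and Salazar, by badge number (lower first): Espinoza (692) before Salazar (822).
Andersen and Saleh both have date of academy graduation May 17, 2012, so the next rule applies.
Among Andersen and Saleh, by badge number (lower first): Andersen (436) before Saleh (967).
Among Achebe, Eriksen, Ruiz and Kapoor, paramedic-certified before not paramedic-certified: Achebe (paramedic-certified) before Eriksen, Ruiz and Kapoor (not paramedic-certified).
Eriksen, Ruiz and Kapoor all have date of promotion to current rank Dec 22, 2010, so the next rule applies.
Among Eriksen, Ruiz and Kapoor, by date of academy graduation (later first): Eriksen (Jun 12, 2008) before Ruiz and Kapoor (Feb 6, 2007).
Among Ruiz and Kapoor, by badge number (lower first): Ruiz (335) before Kapoor (619).
Order: Espinoza, Salazar, Andersen, Saleh, Achebe, Eriksen, Ruiz, Kapoor.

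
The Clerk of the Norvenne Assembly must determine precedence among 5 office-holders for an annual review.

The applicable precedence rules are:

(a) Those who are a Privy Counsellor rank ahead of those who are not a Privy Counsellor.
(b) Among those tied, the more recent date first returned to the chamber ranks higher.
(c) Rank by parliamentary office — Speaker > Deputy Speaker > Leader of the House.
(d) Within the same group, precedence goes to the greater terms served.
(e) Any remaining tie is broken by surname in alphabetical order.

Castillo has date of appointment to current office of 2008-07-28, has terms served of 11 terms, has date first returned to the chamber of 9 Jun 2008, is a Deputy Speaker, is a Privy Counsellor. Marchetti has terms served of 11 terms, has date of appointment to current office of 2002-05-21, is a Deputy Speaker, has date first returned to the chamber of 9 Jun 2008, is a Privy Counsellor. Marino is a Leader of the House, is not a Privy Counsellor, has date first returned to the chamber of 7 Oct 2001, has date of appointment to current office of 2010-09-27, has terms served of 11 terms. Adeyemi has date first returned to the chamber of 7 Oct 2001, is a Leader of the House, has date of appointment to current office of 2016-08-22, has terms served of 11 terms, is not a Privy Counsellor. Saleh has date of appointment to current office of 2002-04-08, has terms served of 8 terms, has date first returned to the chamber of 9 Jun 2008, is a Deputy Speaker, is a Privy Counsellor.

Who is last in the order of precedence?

By the first rule: Castillo, Marchetti and Saleh (each a Privy Counsellor); then Adeyemi and Marino (both not a Privy Counsellor).
Castillo, Marchetti and Saleh all have date first returned to the chamber 9 Jun 2008, so the next rule applies.
Castillo, Marchetti and Saleh are each Deputy Speaker, so the next rule applies.
Among Castillo, Marchetti and Saleh, by terms served (higher first): Castillo and Marchetti (11 terms) before Saleh (8 terms).
Among Castillo and Marchetti, alphabetically by surname: Castillo before Marchetti.
Adeyemi and Marino both have date first returned to the chamber 7 Oct 2001, so the next rule applies.
Adeyemi and Marino are each Leader of the House, so the next rule applies.
Adeyemi and Marino both have terms served 11 terms, so the next rule applies.
Among Adeyemi and Marino, alphabetically by surname: Adeyemi before Marino.
Order: Castillo, Marchetti, Saleh, Adeyemi, Marino.

Marino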